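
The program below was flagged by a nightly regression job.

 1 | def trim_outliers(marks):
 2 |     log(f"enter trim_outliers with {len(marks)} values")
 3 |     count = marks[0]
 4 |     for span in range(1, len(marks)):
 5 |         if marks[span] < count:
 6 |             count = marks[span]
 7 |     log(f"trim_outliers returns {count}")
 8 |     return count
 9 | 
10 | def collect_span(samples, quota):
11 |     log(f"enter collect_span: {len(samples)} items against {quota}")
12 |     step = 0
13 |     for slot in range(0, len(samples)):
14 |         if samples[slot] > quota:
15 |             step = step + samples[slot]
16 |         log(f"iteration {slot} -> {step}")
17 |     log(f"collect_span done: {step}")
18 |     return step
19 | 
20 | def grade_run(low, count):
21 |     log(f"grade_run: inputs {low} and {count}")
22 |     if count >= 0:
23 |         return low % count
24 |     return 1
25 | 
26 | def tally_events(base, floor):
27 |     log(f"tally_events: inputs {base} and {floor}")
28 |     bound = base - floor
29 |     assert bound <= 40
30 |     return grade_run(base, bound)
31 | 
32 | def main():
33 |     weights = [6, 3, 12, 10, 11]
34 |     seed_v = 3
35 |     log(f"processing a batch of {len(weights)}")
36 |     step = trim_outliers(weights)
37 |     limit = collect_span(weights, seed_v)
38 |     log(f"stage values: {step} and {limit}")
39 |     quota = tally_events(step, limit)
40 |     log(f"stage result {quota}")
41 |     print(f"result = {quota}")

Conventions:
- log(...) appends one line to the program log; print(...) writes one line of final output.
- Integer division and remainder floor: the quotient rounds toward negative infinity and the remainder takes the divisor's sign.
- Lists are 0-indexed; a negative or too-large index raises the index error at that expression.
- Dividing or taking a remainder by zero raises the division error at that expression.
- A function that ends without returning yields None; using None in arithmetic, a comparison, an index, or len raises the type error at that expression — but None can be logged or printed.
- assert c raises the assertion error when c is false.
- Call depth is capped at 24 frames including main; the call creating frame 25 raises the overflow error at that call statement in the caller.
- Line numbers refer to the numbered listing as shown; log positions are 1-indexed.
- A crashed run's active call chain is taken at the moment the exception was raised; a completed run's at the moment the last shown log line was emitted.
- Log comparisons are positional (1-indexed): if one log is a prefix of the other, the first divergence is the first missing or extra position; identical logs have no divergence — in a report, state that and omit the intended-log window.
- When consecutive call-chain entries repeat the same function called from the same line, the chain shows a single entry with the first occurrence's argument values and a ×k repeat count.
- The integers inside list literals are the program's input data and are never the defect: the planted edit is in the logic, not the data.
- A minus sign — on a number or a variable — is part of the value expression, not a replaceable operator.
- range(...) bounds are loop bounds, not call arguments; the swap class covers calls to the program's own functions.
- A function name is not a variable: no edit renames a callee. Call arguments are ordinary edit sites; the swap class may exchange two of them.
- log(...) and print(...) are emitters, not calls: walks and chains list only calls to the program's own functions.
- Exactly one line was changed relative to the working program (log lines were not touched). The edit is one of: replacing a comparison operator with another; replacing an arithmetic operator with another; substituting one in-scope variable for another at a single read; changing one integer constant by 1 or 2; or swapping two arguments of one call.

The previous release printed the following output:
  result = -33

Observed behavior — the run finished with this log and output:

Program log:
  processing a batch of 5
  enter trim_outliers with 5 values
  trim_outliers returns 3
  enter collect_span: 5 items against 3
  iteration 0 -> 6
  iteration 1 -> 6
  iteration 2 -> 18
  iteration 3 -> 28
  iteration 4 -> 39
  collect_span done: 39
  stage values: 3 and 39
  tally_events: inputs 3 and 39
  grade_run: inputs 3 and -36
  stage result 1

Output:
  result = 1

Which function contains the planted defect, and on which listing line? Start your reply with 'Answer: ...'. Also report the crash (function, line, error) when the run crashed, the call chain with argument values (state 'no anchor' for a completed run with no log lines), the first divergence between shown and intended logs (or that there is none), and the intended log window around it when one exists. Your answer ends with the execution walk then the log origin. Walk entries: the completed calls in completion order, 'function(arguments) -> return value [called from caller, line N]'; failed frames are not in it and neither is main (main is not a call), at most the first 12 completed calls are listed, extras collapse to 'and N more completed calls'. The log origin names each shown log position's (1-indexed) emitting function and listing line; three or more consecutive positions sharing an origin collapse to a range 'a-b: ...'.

Answer: the defect is in grade_run at line 22.
The tell: The earliest visible damage is log position 14 — 'stage result 1' rather than the intended 'stage result -33'.
Call chain: main.
First divergence: position 14 — shown 'stage result 1', intended 'stage result -33'.
Intended log window:
  12: tally_events: inputs 3 and 39
  13: grade_run: inputs 3 and -36
  14: stage result -33
Execution walk:
  trim_outliers([6, 3, 12, 10, 11]) -> 3  [called from main, line 36]
  collect_span([6, 3, 12, 10, 11], 3) -> 39  [called from main, line 37]
  grade_run(3, -36) -> 1  [called from tally_events, line 30]
  tally_events(3, 39) -> 1  [called from main, line 39]
Log line origins:
  1: emitted by main (line 35)
  2: emitted by trim_outliers (line 2)
  3: emitted by trim_outliers (line 7)
  4: emitted by collect_span (line 11)
  5-9: emitted by collect_span (line 16)
  10: emitted by collect_span (line 17)
  11: emitted by main (line 38)
  12: emitted by tally_events (line 27)
  13: emitted by grade_run (line 21)
  14: emitted by main (line 40)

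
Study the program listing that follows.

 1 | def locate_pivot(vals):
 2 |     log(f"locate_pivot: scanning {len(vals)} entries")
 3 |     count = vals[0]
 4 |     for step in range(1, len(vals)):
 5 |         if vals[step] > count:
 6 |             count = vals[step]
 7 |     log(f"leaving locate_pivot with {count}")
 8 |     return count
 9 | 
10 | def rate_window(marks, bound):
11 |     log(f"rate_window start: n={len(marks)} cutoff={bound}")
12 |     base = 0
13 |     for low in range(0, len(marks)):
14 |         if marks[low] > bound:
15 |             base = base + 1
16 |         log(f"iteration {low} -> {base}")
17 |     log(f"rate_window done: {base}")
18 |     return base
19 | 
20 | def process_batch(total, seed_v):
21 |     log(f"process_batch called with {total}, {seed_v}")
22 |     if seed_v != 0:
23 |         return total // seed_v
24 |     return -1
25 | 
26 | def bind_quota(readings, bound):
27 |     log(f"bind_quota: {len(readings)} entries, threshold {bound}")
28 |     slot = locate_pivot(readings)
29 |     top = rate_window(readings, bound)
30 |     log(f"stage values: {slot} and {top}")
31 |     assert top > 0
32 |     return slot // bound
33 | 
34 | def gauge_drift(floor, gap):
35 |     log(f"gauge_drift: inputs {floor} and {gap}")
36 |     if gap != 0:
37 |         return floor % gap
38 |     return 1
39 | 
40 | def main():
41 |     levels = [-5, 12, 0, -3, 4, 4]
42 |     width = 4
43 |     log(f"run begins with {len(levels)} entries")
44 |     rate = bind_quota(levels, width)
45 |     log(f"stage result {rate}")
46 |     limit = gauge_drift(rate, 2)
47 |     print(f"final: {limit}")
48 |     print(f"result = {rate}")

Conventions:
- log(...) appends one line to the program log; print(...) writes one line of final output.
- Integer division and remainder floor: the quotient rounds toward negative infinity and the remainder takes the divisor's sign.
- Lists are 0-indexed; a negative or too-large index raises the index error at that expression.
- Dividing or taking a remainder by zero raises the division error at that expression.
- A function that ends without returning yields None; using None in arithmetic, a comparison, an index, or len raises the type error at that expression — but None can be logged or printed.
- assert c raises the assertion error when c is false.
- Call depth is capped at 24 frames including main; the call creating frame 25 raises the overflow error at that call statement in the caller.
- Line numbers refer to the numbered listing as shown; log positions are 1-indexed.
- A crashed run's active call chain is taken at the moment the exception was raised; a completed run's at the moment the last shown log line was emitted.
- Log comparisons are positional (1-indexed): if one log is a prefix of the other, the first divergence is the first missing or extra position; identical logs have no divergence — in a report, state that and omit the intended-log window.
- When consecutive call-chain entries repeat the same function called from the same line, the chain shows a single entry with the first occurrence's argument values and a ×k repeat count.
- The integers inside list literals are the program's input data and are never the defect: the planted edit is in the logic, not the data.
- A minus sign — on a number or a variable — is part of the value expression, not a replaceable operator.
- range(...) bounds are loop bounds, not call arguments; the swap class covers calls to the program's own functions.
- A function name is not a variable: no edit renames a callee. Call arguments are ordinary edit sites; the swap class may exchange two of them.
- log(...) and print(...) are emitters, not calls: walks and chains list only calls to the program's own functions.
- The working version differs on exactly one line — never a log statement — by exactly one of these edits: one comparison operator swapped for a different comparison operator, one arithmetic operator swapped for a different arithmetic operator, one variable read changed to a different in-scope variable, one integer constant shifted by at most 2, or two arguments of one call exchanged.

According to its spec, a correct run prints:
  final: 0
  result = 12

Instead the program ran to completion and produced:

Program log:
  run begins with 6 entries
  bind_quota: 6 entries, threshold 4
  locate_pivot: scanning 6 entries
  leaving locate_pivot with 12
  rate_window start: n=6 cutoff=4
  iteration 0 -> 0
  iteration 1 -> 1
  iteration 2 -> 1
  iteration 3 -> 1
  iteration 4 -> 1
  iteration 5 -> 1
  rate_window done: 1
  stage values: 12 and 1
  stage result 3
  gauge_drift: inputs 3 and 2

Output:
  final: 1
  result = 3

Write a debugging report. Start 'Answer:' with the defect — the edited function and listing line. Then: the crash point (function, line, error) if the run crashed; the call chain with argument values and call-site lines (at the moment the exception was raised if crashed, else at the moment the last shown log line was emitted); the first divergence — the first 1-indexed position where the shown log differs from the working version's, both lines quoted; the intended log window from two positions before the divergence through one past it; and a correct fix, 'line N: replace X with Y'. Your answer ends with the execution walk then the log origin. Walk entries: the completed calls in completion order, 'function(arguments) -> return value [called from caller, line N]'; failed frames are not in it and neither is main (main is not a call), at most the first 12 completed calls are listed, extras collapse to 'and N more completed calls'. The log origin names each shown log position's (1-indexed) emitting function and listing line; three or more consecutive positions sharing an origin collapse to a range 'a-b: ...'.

Answer: the defect is in bind_quota at line 32.
Key observation: Log line 14 is where behavior first shows: 'stage result 3' appears instead of 'stage result 12'.
Call chain: main -> gauge_drift(3, 2) (called at line 46).
First divergence: position 14 — the shown line 'stage result 3' should read 'stage result 12'.
Intended log window:
  12: rate_window done: 1
  13: stage values: 12 and 1
  14: stage result 12
  15: gauge_drift: inputs 12 and 2
Execution walk:
  locate_pivot([-5, 12, 0, -3, 4, 4]) -> 12  [called from bind_quota, line 28]
  rate_window([-5, 12, 0, -3, 4, 4], 4) -> 1  [called from bind_quota, line 29]
  bind_quota([-5, 12, 0, -3, 4, 4], 4) -> 3  [called from main, line 44]
  gauge_drift(3, 2) -> 1  [called from main, line 46]
Log origin:
  1: emitted by main (line 43)
  2: emitted by bind_quota (line 27)
  3: emitted by locate_pivot (line 2)
  4: emitted by locate_pivot (line 7)
  5: emitted by rate_window (line 11)
  6-11: emitted by rate_window (line 16)
  12: emitted by rate_window (line 17)
  13: emitted by bind_quota (line 30)
  14: emitted by main (line 45)
  15: emitted by gauge_drift (line 35)
A correct fix: line 32: replace `bound` with `top`.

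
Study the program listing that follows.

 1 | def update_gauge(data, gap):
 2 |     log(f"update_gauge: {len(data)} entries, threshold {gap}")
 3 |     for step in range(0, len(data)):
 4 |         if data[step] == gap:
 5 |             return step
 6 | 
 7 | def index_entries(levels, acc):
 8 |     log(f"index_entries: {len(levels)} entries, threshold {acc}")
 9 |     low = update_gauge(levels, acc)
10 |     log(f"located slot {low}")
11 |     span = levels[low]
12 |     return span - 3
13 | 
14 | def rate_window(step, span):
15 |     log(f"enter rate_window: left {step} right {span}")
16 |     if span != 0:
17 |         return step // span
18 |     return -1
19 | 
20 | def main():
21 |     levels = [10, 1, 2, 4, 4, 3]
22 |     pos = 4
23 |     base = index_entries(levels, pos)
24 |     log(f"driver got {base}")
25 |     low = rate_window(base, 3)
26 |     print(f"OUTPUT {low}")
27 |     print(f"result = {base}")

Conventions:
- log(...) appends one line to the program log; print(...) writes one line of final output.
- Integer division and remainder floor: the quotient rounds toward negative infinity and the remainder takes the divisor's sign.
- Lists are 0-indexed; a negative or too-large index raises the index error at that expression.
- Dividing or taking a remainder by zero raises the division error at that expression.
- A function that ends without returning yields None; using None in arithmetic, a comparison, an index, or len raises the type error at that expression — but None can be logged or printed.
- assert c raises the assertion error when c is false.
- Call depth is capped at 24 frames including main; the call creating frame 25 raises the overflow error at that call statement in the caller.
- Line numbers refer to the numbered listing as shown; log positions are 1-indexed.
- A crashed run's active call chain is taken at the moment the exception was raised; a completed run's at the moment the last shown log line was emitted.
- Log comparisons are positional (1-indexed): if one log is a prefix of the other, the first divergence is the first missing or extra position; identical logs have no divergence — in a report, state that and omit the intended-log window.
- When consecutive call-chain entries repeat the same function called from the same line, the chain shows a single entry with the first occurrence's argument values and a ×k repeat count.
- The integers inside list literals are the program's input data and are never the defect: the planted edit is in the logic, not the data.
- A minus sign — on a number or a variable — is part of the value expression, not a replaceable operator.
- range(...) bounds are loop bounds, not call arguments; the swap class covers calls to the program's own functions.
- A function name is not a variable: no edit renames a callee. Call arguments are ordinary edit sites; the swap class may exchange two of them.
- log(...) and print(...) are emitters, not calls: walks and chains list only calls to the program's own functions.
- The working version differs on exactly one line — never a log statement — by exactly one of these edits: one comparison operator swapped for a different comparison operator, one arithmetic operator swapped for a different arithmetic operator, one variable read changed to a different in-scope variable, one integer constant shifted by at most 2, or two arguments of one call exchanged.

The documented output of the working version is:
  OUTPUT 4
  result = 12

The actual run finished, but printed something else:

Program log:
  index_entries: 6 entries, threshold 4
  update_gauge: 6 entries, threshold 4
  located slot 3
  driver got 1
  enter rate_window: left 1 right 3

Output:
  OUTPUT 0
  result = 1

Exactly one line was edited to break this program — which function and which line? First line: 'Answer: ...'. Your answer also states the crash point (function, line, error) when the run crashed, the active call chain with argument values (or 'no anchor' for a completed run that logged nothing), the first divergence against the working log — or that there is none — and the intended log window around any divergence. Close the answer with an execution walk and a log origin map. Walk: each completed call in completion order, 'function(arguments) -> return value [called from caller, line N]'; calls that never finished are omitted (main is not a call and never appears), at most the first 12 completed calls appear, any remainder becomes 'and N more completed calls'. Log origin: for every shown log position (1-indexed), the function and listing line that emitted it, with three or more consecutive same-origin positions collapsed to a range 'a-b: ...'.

Answer: the defect is in index_entries at line 12.
Key fact: At log position 4 the runs split — shown 'driver got 1', but the working version logs 'driver got 12'.
Call chain: main -> rate_window(1, 3) (called at line 25).
First divergence: position 4 — shown 'driver got 1', intended 'driver got 12'.
Intended log window:
  2: update_gauge: 6 entries, threshold 4
  3: located slot 3
  4: driver got 12
  5: enter rate_window: left 12 right 3
Execution walk:
  update_gauge([10, 1, 2, 4, 4, 3], 4) -> 3  [called from index_entries, line 9]
  index_entries([10, 1, 2, 4, 4, 3], 4) -> 1  [called from main, line 23]
  rate_window(1, 3) -> 0  [called from main, line 25]
Log line origins:
  1: emitted by index_entries (line 8)
  2: emitted by update_gauge (line 2)
  3: emitted by index_entries (line 10)
  4: emitted by main (line 24)
  5: emitted by rate_window (line 15)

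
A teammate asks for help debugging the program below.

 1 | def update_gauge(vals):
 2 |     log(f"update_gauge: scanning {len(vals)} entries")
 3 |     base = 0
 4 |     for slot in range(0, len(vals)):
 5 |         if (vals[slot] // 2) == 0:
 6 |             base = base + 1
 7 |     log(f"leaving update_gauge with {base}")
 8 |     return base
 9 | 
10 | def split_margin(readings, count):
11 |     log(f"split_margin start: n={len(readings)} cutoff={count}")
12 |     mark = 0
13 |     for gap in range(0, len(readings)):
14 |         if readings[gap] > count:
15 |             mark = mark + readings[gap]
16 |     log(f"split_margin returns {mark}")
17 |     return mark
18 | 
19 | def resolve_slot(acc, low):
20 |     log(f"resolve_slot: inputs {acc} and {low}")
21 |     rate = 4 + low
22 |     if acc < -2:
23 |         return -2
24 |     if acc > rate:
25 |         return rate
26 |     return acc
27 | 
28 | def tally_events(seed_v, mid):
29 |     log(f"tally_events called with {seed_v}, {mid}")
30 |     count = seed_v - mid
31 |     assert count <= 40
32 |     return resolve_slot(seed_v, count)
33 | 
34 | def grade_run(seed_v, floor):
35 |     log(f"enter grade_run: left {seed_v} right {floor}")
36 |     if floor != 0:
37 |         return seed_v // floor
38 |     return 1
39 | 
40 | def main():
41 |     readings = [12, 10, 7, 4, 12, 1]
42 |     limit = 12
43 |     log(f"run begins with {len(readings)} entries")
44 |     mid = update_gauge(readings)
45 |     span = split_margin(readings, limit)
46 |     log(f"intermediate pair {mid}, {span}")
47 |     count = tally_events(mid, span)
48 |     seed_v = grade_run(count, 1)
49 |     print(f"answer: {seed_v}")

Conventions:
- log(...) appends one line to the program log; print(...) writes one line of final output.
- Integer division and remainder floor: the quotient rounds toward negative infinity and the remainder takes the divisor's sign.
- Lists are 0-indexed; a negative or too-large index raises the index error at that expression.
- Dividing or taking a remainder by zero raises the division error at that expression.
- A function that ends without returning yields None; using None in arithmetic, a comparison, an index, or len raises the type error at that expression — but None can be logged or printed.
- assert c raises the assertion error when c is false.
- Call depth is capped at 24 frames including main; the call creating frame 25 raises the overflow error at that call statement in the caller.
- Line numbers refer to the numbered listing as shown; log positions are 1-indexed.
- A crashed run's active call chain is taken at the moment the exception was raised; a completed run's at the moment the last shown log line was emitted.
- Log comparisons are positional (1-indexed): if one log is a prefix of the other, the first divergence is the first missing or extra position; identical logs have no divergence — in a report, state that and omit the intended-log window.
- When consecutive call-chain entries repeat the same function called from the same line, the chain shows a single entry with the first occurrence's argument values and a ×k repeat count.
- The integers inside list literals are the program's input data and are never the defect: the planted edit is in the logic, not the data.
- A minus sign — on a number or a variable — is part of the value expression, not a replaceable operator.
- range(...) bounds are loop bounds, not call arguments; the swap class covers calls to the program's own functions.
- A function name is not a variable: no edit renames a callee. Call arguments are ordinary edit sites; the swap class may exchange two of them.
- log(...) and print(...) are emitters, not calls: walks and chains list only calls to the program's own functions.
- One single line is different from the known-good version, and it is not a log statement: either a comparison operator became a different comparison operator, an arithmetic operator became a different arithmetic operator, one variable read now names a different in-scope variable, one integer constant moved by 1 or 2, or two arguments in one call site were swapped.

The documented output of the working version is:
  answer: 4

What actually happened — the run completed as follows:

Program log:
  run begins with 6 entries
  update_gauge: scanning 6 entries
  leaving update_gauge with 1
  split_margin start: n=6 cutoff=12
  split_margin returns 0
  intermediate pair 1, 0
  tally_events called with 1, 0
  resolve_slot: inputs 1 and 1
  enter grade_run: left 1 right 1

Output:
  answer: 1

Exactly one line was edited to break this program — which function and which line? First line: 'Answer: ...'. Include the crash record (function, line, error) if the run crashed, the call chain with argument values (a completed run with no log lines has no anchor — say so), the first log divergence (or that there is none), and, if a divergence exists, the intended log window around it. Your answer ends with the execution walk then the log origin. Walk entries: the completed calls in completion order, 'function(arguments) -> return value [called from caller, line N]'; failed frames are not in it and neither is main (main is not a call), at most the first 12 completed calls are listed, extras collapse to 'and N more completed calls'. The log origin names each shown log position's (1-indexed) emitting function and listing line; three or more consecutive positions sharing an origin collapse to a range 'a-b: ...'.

Answer: the defect is in update_gauge at line 5.
Core observation: The log first diverges at position 3: the faulty run prints 'leaving update_gauge with 1' where the working version prints 'leaving update_gauge with 4'.
Call chain: main -> grade_run(1, 1) (called at line 48).
First divergence: position 3 — the shown line 'leaving update_gauge with 1' should read 'leaving update_gauge with 4'.
Intended log window:
  1: run begins with 6 entries
  2: update_gauge: scanning 6 entries
  3: leaving update_gauge with 4
  4: split_margin start: n=6 cutoff=12
Execution walk:
  update_gauge([12, 10, 7, 4, 12, 1]) -> 1  [called from main, line 44]
  split_margin([12, 10, 7, 4, 12, 1], 12) -> 0  [called from main, line 45]
  resolve_slot(1, 1) -> 1  [called from tally_events, line 32]
  tally_events(1, 0) -> 1  [called from main, line 47]
  grade_run(1, 1) -> 1  [called from main, line 48]
Log origins:
  1: from main, line 43
  2: from update_gauge, line 2
  3: from update_gauge, line 7
  4: from split_margin, line 11
  5: from split_margin, line 16
  6: from main, line 46
  7: from tally_events, line 29
  8: from resolve_slot, line 20
  9: from grade_run, line 35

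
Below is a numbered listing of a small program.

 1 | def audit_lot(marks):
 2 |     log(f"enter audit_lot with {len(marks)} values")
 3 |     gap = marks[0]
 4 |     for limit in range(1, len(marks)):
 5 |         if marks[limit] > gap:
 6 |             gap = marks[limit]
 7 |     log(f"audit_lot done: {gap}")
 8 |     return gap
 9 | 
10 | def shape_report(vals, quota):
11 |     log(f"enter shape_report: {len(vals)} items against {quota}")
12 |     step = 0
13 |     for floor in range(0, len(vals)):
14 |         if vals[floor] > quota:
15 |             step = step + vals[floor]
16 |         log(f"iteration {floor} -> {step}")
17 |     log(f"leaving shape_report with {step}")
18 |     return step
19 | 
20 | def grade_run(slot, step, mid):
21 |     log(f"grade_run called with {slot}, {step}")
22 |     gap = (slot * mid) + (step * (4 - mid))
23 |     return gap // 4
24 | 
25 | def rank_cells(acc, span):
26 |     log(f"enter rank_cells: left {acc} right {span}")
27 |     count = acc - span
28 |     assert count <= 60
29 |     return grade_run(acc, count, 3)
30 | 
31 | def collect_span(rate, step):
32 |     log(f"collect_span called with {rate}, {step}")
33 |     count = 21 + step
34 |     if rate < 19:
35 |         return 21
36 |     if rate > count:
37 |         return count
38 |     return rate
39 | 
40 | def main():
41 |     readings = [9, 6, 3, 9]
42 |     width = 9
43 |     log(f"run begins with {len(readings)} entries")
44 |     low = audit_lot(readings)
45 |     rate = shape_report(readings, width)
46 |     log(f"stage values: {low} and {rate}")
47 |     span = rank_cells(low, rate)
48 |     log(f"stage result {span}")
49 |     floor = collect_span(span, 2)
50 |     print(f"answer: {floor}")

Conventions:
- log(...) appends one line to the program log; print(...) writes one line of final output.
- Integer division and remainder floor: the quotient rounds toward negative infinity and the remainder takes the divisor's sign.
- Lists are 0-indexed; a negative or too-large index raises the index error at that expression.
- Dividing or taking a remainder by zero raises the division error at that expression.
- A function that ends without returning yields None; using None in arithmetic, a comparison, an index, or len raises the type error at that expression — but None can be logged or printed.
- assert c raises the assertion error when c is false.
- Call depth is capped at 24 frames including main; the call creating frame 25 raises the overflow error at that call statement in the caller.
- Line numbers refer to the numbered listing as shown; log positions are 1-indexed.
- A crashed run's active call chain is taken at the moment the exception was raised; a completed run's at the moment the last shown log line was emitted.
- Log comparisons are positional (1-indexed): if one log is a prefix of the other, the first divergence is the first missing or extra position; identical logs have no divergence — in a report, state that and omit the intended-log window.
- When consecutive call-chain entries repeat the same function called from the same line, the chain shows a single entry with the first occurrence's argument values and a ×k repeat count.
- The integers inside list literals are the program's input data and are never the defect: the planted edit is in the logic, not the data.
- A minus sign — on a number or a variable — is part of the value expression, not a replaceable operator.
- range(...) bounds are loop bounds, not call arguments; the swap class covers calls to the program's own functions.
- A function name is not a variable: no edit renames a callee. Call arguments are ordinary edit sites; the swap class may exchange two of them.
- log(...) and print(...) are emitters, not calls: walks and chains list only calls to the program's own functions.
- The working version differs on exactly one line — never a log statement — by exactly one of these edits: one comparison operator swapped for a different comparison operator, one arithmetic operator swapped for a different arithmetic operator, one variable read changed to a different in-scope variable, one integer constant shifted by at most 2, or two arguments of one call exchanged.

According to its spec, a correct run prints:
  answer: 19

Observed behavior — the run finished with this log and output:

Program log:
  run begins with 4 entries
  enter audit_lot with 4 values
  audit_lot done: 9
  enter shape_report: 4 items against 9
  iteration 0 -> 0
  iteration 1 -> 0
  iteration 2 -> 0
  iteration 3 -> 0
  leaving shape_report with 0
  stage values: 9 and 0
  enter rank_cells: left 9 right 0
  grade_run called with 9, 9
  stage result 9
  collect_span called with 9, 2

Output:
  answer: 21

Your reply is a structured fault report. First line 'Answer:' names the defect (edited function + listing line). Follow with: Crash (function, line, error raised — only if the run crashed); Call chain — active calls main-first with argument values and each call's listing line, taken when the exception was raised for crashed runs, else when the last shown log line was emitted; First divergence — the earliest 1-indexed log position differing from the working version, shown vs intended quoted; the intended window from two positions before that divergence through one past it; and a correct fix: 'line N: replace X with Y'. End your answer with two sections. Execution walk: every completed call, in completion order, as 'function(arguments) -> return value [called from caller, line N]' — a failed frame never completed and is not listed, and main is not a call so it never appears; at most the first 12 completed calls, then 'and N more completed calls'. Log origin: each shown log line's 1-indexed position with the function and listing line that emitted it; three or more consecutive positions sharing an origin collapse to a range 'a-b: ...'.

Answer: the defect is in collect_span at line 35.
Key observation: Nothing in the log betrays the bug — only the output does.
Call chain: main -> collect_span(9, 2) (called at line 49).
First divergence: none — the logs agree in full.
Execution walk:
  audit_lot([9, 6, 3, 9]) -> 9  [called from main, line 44]
  shape_report([9, 6, 3, 9], 9) -> 0  [called from main, line 45]
  grade_run(9, 9, 3) -> 9  [called from rank_cells, line 29]
  rank_cells(9, 0) -> 9  [called from main, line 47]
  collect_span(9, 2) -> 21  [called from main, line 49]
Log line origins:
  1: from main, line 43
  2: from audit_lot, line 2
  3: from audit_lot, line 7
  4: from shape_report, line 11
  5-8: from shape_report, line 16
  9: from shape_report, line 17
  10: from main, line 46
  11: from rank_cells, line 26
  12: from grade_run, line 21
  13: from main, line 48
  14: from collect_span, line 32
A correct fix: line 35: replace `21` with `19`.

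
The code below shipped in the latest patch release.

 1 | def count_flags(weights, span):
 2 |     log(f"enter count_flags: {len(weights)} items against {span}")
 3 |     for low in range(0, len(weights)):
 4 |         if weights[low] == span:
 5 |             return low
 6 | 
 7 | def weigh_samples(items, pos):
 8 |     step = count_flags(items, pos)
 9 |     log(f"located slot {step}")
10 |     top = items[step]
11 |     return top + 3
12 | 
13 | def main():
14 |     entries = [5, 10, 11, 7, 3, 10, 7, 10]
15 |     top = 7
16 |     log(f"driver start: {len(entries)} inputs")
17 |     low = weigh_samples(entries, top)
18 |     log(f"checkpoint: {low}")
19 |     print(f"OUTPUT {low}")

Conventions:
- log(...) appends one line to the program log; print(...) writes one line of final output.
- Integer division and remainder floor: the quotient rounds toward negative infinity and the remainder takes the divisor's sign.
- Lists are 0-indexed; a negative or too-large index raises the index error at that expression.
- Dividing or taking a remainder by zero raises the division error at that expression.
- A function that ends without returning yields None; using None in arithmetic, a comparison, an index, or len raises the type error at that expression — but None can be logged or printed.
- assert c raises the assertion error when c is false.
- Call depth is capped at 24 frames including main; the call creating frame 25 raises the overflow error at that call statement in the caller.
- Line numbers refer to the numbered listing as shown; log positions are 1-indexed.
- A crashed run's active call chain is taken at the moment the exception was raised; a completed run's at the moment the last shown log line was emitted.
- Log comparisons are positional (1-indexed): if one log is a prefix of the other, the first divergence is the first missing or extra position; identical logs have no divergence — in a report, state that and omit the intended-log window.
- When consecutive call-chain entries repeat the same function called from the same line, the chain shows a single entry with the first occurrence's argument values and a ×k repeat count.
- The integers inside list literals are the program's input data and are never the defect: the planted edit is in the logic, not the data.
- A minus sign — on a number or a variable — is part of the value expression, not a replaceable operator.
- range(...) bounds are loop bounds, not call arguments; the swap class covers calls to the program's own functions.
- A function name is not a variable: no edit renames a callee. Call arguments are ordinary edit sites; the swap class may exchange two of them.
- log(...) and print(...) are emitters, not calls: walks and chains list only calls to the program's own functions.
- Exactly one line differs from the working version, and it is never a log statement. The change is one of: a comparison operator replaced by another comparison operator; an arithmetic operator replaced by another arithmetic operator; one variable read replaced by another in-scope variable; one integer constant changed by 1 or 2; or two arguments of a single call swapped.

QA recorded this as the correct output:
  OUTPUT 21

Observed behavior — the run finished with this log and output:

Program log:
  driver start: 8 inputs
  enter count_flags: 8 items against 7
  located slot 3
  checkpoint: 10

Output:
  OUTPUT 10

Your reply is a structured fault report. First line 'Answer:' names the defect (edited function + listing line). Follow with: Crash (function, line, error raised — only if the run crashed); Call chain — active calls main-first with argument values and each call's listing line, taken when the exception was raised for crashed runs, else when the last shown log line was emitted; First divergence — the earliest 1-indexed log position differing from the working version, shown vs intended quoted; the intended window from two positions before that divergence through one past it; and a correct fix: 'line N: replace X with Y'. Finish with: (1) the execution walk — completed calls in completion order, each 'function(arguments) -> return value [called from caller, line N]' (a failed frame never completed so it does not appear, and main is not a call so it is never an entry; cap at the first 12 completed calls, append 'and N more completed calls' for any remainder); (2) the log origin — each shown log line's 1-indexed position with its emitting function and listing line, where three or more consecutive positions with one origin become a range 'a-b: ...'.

Answer: the defect is in weigh_samples at line 11.
Core observation: Everything matches until log position 4, which reads 'checkpoint: 10' in place of 'checkpoint: 21'.
Call chain: main.
First divergence: at position 4 the run shows 'checkpoint: 10' where the working version logs 'checkpoint: 21'.
Intended log window:
  2: enter count_flags: 8 items against 7
  3: located slot 3
  4: checkpoint: 21
Execution walk:
  count_flags([5, 10, 11, 7, 3, 10, 7, 10], 7) -> 3  [called from weigh_samples, line 8]
  weigh_samples([5, 10, 11, 7, 3, 10, 7, 10], 7) -> 10  [called from main, line 17]
Origin of each log line:
  1: from main, line 16
  2: from count_flags, line 2
  3: from weigh_samples, line 9
  4: from main, line 18
A correct fix: line 11: replace `+` with `*`.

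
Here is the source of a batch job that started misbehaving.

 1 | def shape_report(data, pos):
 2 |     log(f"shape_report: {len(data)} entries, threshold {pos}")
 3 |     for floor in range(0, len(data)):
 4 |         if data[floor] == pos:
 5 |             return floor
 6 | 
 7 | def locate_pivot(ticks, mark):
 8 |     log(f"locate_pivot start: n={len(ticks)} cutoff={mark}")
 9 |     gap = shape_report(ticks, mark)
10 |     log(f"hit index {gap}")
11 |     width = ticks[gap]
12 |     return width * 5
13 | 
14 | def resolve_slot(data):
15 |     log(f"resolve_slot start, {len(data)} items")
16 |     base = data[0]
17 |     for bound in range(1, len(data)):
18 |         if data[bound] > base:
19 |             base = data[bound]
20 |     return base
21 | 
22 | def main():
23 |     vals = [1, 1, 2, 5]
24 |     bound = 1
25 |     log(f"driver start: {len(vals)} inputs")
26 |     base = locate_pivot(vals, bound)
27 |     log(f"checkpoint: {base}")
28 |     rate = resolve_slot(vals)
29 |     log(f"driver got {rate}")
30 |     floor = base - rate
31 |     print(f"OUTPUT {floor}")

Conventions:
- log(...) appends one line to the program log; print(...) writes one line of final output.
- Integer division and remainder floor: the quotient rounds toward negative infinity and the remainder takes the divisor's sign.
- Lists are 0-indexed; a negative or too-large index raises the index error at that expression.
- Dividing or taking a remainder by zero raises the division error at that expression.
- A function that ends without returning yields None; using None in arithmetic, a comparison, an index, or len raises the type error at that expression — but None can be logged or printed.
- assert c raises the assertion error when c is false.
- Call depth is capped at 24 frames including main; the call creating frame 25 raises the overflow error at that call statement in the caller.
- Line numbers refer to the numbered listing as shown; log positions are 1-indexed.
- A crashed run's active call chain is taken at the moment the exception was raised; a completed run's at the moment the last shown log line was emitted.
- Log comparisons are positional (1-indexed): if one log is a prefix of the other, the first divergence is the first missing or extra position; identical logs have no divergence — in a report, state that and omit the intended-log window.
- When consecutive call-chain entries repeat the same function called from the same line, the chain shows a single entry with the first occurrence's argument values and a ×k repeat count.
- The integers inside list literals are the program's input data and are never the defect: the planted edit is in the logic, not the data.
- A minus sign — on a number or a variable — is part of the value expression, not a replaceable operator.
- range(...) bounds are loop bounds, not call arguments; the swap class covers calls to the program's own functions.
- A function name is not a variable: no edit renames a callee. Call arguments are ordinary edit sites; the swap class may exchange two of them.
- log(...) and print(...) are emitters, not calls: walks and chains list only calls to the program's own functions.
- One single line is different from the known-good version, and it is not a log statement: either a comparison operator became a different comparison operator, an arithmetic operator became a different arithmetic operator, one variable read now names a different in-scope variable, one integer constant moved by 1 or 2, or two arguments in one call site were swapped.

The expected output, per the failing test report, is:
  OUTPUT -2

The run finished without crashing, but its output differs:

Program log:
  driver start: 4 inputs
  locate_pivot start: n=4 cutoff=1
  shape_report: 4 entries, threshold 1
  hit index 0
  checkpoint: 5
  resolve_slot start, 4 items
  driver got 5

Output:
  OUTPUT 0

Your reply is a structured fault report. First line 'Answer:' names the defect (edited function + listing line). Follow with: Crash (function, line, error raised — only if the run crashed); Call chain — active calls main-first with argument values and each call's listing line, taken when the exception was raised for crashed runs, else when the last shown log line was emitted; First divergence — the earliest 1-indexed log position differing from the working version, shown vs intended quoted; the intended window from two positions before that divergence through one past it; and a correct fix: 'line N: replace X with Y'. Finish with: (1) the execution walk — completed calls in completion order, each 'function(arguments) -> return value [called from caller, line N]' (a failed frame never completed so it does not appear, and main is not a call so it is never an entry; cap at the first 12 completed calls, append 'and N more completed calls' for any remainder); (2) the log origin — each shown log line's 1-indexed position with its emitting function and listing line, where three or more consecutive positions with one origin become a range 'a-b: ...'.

Answer: the defect is in locate_pivot at line 12.
Key fact: Log line 5 is where behavior first shows: 'checkpoint: 5' appears instead of 'checkpoint: 3'.
Call chain: main.
First divergence: position 5 — the shown line 'checkpoint: 5' should read 'checkpoint: 3'.
Intended log window:
  3: shape_report: 4 entries, threshold 1
  4: hit index 0
  5: checkpoint: 3
  6: resolve_slot start, 4 items
Execution walk:
  shape_report([1, 1, 2, 5], 1) -> 0  [called from locate_pivot, line 9]
  locate_pivot([1, 1, 2, 5], 1) -> 5  [called from main, line 26]
  resolve_slot([1, 1, 2, 5]) -> 5  [called from main, line 28]
Log origin:
  1: emitted by main (line 25)
  2: emitted by locate_pivot (line 8)
  3: emitted by shape_report (line 2)
  4: emitted by locate_pivot (line 10)
  5: emitted by main (line 27)
  6: emitted by resolve_slot (line 15)
  7: emitted by main (line 29)
A correct fix: line 12: replace `5` with `3`.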